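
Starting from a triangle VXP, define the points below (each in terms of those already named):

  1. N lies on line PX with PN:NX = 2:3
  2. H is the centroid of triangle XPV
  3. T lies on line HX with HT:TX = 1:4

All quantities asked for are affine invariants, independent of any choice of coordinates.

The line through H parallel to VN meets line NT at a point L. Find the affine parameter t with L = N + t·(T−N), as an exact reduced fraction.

Assign V = (0, 0), X = (1, 0), P = (0, 1) — the answer is frame-independent, so this choice is without loss of generality.
1. N lies on line PX with PN:NX = 2:3 ⇒ N = (2/5, 3/5)
2. H is the centroid of triangle XPV ⇒ H = (1/3, 1/3)
3. T lies on line HX with HT:TX = 1:4 ⇒ T = (7/15, 4/15)
through H parallel to VN: direction (2/5, 3/5); meets NT at L = (83/195, 92/195)
L = N + t·(T−N) with t = 5/13

t = 5/13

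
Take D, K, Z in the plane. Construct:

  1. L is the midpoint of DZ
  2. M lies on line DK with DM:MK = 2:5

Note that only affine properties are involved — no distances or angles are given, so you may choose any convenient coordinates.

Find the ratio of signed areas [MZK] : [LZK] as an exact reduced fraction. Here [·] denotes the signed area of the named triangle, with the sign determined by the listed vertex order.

[MZK]:[LZK] = 10/7

Work in coordinates with D = (0, 0), K = (1, 0), Z = (0, 1).
1. L is the midpoint of DZ ⇒ L = (0, 1/2)
2. M lies on line DK with DM:MK = 2:5 ⇒ M = (2/7, 0)
2·[MZK] = -5/7, 2·[LZK] = -1/2
[MZK]:[LZK] = -5/7:-1/2 = 10/7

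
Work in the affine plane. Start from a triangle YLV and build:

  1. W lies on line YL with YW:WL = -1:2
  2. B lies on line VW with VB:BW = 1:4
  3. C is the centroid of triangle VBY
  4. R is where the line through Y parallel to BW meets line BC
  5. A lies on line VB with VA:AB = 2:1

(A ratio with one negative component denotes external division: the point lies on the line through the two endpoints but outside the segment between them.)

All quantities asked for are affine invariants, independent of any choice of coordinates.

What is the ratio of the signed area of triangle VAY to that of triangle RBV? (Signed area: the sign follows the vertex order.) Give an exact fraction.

Set Y = (0, 0), L = (1, 0), V = (0, 1); any affine frame gives the same invariant.
1. W lies on line YL with YW:WL = -1:2 ⇒ W = (-1, 0)
2. B lies on line VW with VB:BW = 1:4 ⇒ B = (-1/5, 4/5)
3. C is the centroid of triangle VBY ⇒ C = (-1/15, 3/5)
4. R is where the line through Y parallel to BW meets line BC ⇒ R = (1/5, 1/5)
5. A lies on line VB with VA:AB = 2:1 ⇒ A = (-2/15, 13/15)
2·[VAY] = 2/15, 2·[RBV] = -1/5
[VAY]:[RBV] = 2/15:-1/5 = -2/3

[VAY]:[RBV] = -2/3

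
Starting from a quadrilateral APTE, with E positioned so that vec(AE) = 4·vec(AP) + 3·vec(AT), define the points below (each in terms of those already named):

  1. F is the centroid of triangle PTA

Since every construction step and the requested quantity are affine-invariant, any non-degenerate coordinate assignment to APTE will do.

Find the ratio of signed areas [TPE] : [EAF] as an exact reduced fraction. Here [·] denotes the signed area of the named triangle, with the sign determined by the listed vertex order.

[TPE]:[EAF] = -18

Work in coordinates with A = (0, 0), P = (1, 0), T = (0, 1), E = (4, 3).
1. F is the centroid of triangle PTA ⇒ F = (1/3, 1/3)
2·[TPE] = 6, 2·[EAF] = -1/3
[TPE]:[EAF] = 6:-1/3 = -18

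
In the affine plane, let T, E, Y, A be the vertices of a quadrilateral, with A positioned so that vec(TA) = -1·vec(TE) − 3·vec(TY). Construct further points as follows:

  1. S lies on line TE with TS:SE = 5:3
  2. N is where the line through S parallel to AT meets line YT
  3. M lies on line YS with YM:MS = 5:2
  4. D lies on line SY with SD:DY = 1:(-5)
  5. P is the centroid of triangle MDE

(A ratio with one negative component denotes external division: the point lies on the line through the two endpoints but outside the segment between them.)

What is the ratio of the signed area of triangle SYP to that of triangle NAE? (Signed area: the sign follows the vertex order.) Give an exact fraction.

Work in coordinates with T = (0, 0), E = (1, 0), Y = (0, 1), A = (-1, -3).
1. S lies on line TE with TS:SE = 5:3 ⇒ S = (5/8, 0)
2. N is where the line through S parallel to AT meets line YT ⇒ N = (0, -15/8)
3. M lies on line YS with YM:MS = 5:2 ⇒ M = (25/56, 2/7)
4. D lies on line SY with SD:DY = 1:(-5) ⇒ D = (25/32, -1/4)
5. P is the centroid of triangle MDE ⇒ P = (499/672, 1/84)
2·[SYP] = -1/8, 2·[NAE] = -3/4
[SYP]:[NAE] = -1/8:-3/4 = 1/6

[SYP]:[NAE] = 1/6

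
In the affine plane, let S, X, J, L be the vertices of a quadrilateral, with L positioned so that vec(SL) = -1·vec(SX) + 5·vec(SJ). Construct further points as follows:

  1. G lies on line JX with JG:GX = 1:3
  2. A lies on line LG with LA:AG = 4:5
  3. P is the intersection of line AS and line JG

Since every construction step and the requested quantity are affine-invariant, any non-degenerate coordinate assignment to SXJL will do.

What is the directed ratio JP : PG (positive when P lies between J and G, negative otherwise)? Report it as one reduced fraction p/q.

Set S = (0, 0), X = (1, 0), J = (0, 1), L = (-1, 5); any affine frame gives the same invariant.
1. G lies on line JX with JG:GX = 1:3 ⇒ G = (1/4, 3/4)
2. A lies on line LG with LA:AG = 4:5 ⇒ A = (-4/9, 28/9)
3. P is the intersection of line AS and line JG ⇒ P = (-1/6, 7/6)
P = J + t·(G−J) with t = -2/3, so JP:PG = t:(1−t) = -2/3:5/3

JP:PG = -2/5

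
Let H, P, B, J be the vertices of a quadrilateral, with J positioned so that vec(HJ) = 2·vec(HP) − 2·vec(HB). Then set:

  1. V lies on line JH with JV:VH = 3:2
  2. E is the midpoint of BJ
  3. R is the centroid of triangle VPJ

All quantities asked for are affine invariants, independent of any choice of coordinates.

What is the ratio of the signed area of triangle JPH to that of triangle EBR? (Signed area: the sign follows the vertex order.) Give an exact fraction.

[JPH]:[EBR] = 60

Work in coordinates with H = (0, 0), P = (1, 0), B = (0, 1), J = (2, -2).
1. V lies on line JH with JV:VH = 3:2 ⇒ V = (4/5, -4/5)
2. E is the midpoint of BJ ⇒ E = (1, -1/2)
3. R is the centroid of triangle VPJ ⇒ R = (19/15, -14/15)
2·[JPH] = 2, 2·[EBR] = 1/30
[JPH]:[EBR] = 2:1/30 = 60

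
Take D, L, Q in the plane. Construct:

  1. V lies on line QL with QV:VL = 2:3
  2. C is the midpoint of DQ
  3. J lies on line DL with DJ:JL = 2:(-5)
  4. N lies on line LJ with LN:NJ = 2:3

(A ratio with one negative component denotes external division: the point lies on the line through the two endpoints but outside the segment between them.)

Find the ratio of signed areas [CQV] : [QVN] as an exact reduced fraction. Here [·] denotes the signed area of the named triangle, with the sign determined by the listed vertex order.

[CQV]:[QVN] = 3/4

Choose coordinates D = (0, 0), L = (1, 0), Q = (0, 1).
1. V lies on line QL with QV:VL = 2:3 ⇒ V = (2/5, 3/5)
2. C is the midpoint of DQ ⇒ C = (0, 1/2)
3. J lies on line DL with DJ:JL = 2:(-5) ⇒ J = (-2/3, 0)
4. N lies on line LJ with LN:NJ = 2:3 ⇒ N = (1/3, 0)
2·[CQV] = -1/5, 2·[QVN] = -4/15
[CQV]:[QVN] = -1/5:-4/15 = 3/4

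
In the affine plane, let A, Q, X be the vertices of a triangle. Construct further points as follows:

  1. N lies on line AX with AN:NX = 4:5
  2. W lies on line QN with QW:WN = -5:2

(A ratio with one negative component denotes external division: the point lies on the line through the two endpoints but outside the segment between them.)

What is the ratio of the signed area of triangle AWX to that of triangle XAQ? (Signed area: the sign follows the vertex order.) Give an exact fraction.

Set A = (0, 0), Q = (1, 0), X = (0, 1); any affine frame gives the same invariant.
1. N lies on line AX with AN:NX = 4:5 ⇒ N = (0, 4/9)
2. W lies on line QN with QW:WN = -5:2 ⇒ W = (-2/3, 20/27)
2·[AWX] = -2/3, 2·[XAQ] = 1
[AWX]:[XAQ] = -2/3:1 = -2/3

[AWX]:[XAQ] = -2/3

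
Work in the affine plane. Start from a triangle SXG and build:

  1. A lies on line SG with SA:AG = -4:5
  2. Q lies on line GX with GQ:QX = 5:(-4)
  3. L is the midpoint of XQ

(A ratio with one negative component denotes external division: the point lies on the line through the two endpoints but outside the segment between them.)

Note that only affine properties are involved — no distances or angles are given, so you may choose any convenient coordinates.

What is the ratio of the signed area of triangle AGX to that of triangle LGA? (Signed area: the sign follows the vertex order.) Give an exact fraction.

[AGX]:[LGA] = -1/3

Choose coordinates S = (0, 0), X = (1, 0), G = (0, 1).
1. A lies on line SG with SA:AG = -4:5 ⇒ A = (0, -4)
2. Q lies on line GX with GQ:QX = 5:(-4) ⇒ Q = (5, -4)
3. L is the midpoint of XQ ⇒ L = (3, -2)
2·[AGX] = -5, 2·[LGA] = 15
[AGX]:[LGA] = -5:15 = -1/3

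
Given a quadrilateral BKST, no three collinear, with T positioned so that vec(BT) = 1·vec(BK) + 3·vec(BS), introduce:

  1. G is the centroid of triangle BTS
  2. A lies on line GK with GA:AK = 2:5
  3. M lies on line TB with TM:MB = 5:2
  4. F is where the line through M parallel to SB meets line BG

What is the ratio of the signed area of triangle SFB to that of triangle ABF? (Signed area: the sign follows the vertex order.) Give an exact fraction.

[SFB]:[ABF] = 7/8

Work in coordinates with B = (0, 0), K = (1, 0), S = (0, 1), T = (1, 3).
1. G is the centroid of triangle BTS ⇒ G = (1/3, 4/3)
2. A lies on line GK with GA:AK = 2:5 ⇒ A = (11/21, 20/21)
3. M lies on line TB with TM:MB = 5:2 ⇒ M = (2/7, 6/7)
4. F is where the line through M parallel to SB meets line BG ⇒ F = (2/7, 8/7)
2·[SFB] = -2/7, 2·[ABF] = -16/49
[SFB]:[ABF] = -2/7:-16/49 = 7/8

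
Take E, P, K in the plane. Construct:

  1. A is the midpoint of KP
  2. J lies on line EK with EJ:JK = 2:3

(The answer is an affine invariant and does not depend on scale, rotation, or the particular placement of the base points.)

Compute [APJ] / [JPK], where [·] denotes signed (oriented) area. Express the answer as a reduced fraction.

Set E = (0, 0), P = (1, 0), K = (0, 1); any affine frame gives the same invariant.
1. A is the midpoint of KP ⇒ A = (1/2, 1/2)
2. J lies on line EK with EJ:JK = 2:3 ⇒ J = (0, 2/5)
2·[APJ] = -3/10, 2·[JPK] = 3/5
[APJ]:[JPK] = -3/10:3/5 = -1/2

[APJ]:[JPK] = -1/2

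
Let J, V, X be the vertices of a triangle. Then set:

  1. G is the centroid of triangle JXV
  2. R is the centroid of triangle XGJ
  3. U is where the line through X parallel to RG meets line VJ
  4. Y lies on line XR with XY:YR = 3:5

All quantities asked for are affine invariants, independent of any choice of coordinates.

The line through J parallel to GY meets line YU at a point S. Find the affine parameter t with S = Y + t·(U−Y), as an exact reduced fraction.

Assign J = (0, 0), V = (1, 0), X = (0, 1) — the answer is frame-independent, so this choice is without loss of generality.
1. G is the centroid of triangle JXV ⇒ G = (1/3, 1/3)
2. R is the centroid of triangle XGJ ⇒ R = (1/9, 4/9)
3. U is where the line through X parallel to RG meets line VJ ⇒ U = (2, 0)
4. Y lies on line XR with XY:YR = 3:5 ⇒ Y = (1/24, 19/24)
through J parallel to GY: direction (-7/24, 11/24); meets YU at S = (-133/192, 209/192)
S = Y + t·(U−Y) with t = -3/8

t = -3/8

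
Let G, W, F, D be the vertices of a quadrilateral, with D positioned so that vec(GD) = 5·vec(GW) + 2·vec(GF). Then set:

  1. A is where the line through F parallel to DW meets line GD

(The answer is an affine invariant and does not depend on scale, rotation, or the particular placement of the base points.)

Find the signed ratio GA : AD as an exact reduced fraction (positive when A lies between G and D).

Choose coordinates G = (0, 0), W = (1, 0), F = (0, 1), D = (5, 2).
1. A is where the line through F parallel to DW meets line GD ⇒ A = (-10, -4)
A = G + t·(D−G) with t = -2, so GA:AD = t:(1−t) = -2:3

GA:AD = -2/3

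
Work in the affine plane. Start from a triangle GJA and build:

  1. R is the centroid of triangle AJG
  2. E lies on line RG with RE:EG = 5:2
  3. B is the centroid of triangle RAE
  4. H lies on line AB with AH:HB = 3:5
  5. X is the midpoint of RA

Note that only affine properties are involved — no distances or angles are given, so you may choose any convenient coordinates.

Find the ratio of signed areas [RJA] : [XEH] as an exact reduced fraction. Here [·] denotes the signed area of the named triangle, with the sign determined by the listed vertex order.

[RJA]:[XEH] = -112/25

Set G = (0, 0), J = (1, 0), A = (0, 1); any affine frame gives the same invariant.
1. R is the centroid of triangle AJG ⇒ R = (1/3, 1/3)
2. E lies on line RG with RE:EG = 5:2 ⇒ E = (2/21, 2/21)
3. B is the centroid of triangle RAE ⇒ B = (1/7, 10/21)
4. H lies on line AB with AH:HB = 3:5 ⇒ H = (3/56, 45/56)
5. X is the midpoint of RA ⇒ X = (1/6, 2/3)
2·[RJA] = 1/3, 2·[XEH] = -25/336
[RJA]:[XEH] = 1/3:-25/336 = -112/25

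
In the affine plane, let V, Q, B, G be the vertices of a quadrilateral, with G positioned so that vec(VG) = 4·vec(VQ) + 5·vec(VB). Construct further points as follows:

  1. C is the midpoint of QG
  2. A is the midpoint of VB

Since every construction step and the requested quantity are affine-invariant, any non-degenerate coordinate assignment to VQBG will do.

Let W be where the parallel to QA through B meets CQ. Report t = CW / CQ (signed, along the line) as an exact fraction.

Set V = (0, 0), Q = (1, 0), B = (0, 1), G = (4, 5); any affine frame gives the same invariant.
1. C is the midpoint of QG ⇒ C = (5/2, 5/2)
2. A is the midpoint of VB ⇒ A = (0, 1/2)
through B parallel to QA: direction (-1, 1/2); meets CQ at W = (16/13, 5/13)
W = C + t·(Q−C) with t = 11/13

t = 11/13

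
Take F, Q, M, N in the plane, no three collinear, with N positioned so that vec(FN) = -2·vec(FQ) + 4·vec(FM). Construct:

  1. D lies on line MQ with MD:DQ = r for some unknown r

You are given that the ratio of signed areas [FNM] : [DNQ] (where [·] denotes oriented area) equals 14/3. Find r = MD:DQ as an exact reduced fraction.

r = 4/3

Assign F = (0, 0), Q = (1, 0), M = (0, 1), N = (-2, 4) — the answer is frame-independent, so this choice is without loss of generality.
1. With MD:DQ = r, write λ = r/(r+1) so D = M + λ·(Q−M); D is affine-linear in λ
Every point depending on D is an affine combination of D and λ-independent points, so each such coordinate is linear in λ; the λ² term in each signed area is a multiple of (Q−M)×(Q−M) = 0, so 2·[FNM] and 2·[DNQ] are each linear in λ. Evaluating at λ=0 and λ=1:
  2·[FNM] = -2,   2·[DNQ] = λ − 1
So [FNM]:[DNQ] = (-2) / (λ − 1). Setting this equal to 14/3:
  -2 = 14/3·(λ − 1)  ⇒  λ = 4/7
Then r = λ/(1−λ) = (4/7)/(3/7) = 4/3. Check: with r = 4/3, D = (4/7, 3/7) and [FNM]:[DNQ] = 14/3 as required.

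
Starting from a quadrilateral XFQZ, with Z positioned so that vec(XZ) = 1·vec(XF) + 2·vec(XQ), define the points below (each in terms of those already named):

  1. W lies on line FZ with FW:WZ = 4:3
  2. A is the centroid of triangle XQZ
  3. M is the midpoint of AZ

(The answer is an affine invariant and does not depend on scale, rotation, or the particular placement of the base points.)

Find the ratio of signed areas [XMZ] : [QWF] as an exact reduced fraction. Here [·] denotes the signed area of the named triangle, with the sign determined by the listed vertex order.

[XMZ]:[QWF] = 7/48

Choose coordinates X = (0, 0), F = (1, 0), Q = (0, 1), Z = (1, 2).
1. W lies on line FZ with FW:WZ = 4:3 ⇒ W = (1, 8/7)
2. A is the centroid of triangle XQZ ⇒ A = (1/3, 1)
3. M is the midpoint of AZ ⇒ M = (2/3, 3/2)
2·[XMZ] = -1/6, 2·[QWF] = -8/7
[XMZ]:[QWF] = -1/6:-8/7 = 7/48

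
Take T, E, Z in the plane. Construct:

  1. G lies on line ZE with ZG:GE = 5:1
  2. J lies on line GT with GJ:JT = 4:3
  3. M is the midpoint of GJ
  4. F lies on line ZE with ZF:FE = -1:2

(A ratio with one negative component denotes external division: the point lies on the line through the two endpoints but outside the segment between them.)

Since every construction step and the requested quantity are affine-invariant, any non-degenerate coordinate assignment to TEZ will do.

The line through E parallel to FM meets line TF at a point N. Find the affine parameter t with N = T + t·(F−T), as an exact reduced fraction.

t = 79/55

Choose coordinates T = (0, 0), E = (1, 0), Z = (0, 1).
1. G lies on line ZE with ZG:GE = 5:1 ⇒ G = (5/6, 1/6)
2. J lies on line GT with GJ:JT = 4:3 ⇒ J = (5/14, 1/14)
3. M is the midpoint of GJ ⇒ M = (25/42, 5/42)
4. F lies on line ZE with ZF:FE = -1:2 ⇒ F = (-1, 2)
through E parallel to FM: direction (67/42, -79/42); meets TF at N = (-79/55, 158/55)
N = T + t·(F−T) with t = 79/55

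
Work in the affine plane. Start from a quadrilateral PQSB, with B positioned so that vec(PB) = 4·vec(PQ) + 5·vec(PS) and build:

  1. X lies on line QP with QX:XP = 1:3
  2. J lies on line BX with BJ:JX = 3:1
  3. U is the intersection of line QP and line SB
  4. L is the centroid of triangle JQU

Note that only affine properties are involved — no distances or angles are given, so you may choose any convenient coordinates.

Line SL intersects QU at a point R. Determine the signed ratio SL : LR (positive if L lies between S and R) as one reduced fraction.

SL:LR = 7/5

Choose coordinates P = (0, 0), Q = (1, 0), S = (0, 1), B = (4, 5).
1. X lies on line QP with QX:XP = 1:3 ⇒ X = (3/4, 0)
2. J lies on line BX with BJ:JX = 3:1 ⇒ J = (25/16, 5/4)
3. U is the intersection of line QP and line SB ⇒ U = (-1, 0)
4. L is the centroid of triangle JQU ⇒ L = (25/48, 5/12)
line SL meets QU at R = (25/28, 0)
L = S + t·(R−S) with t = 7/12, so SL:LR = 7/12:5/12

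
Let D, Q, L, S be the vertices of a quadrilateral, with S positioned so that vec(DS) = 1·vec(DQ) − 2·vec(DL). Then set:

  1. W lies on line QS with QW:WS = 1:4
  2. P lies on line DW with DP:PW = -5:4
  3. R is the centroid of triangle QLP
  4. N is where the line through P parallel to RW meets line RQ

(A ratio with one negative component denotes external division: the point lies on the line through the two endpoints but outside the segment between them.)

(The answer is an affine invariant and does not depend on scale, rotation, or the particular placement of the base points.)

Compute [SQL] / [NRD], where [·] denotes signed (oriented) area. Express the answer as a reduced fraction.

Choose coordinates D = (0, 0), Q = (1, 0), L = (0, 1), S = (1, -2).
1. W lies on line QS with QW:WS = 1:4 ⇒ W = (1, -2/5)
2. P lies on line DW with DP:PW = -5:4 ⇒ P = (5, -2)
3. R is the centroid of triangle QLP ⇒ R = (2, -1/3)
4. N is where the line through P parallel to RW meets line RQ ⇒ N = (20/3, -17/9)
2·[SQL] = 2, 2·[NRD] = 14/9
[SQL]:[NRD] = 2:14/9 = 9/7

[SQL]:[NRD] = 9/7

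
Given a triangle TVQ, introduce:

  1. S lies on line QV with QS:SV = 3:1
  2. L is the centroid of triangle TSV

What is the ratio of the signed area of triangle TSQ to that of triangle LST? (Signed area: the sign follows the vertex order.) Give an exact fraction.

[TSQ]:[LST] = 9

Set T = (0, 0), V = (1, 0), Q = (0, 1); any affine frame gives the same invariant.
1. S lies on line QV with QS:SV = 3:1 ⇒ S = (3/4, 1/4)
2. L is the centroid of triangle TSV ⇒ L = (7/12, 1/12)
2·[TSQ] = 3/4, 2·[LST] = 1/12
[TSQ]:[LST] = 3/4:1/12 = 9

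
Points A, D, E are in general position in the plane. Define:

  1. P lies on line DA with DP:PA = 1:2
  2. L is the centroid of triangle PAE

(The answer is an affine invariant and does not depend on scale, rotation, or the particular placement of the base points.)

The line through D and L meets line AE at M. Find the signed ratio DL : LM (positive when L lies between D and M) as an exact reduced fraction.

Set A = (0, 0), D = (1, 0), E = (0, 1); any affine frame gives the same invariant.
1. P lies on line DA with DP:PA = 1:2 ⇒ P = (2/3, 0)
2. L is the centroid of triangle PAE ⇒ L = (2/9, 1/3)
line DL meets AE at M = (0, 3/7)
L = D + t·(M−D) with t = 7/9, so DL:LM = 7/9:2/9

DL:LM = 7/2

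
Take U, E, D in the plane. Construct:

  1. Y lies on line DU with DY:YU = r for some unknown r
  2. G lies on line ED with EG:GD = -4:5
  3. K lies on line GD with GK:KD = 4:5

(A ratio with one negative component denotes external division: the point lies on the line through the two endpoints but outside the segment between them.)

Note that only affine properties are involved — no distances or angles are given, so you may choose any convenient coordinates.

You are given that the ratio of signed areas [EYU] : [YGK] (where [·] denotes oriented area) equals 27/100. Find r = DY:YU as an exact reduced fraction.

Assign U = (0, 0), E = (1, 0), D = (0, 1) — the answer is frame-independent, so this choice is without loss of generality.
1. With DY:YU = r, write λ = r/(r+1) so Y = D + λ·(U−D); Y is affine-linear in λ
2. G lies on line ED with EG:GD = -4:5 ⇒ G = (5, -4)
3. K lies on line GD with GK:KD = 4:5 ⇒ K = (25/9, -16/9)
Every point depending on Y is an affine combination of Y and λ-independent points, so each such coordinate is linear in λ; the λ² term in each signed area is a multiple of (U−D)×(U−D) = 0, so 2·[EYU] and 2·[YGK] are each linear in λ. Evaluating at λ=0 and λ=1:
  2·[EYU] = −λ + 1,   2·[YGK] = 20/9·λ
So [EYU]:[YGK] = (−λ + 1) / (20/9·λ). Setting this equal to 27/100:
  −λ + 1 = 27/100·(20/9·λ)  ⇒  λ = 5/8
Then r = λ/(1−λ) = (5/8)/(3/8) = 5/3. Check: with r = 5/3, Y = (0, 3/8) and [EYU]:[YGK] = 27/100 as required.

r = 5/3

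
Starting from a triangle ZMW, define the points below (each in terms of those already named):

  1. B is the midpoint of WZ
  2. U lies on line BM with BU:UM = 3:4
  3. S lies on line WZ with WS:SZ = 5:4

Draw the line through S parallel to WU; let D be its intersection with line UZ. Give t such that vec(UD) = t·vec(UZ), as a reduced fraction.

t = 5/9

Assign Z = (0, 0), M = (1, 0), W = (0, 1) — the answer is frame-independent, so this choice is without loss of generality.
1. B is the midpoint of WZ ⇒ B = (0, 1/2)
2. U lies on line BM with BU:UM = 3:4 ⇒ U = (3/7, 2/7)
3. S lies on line WZ with WS:SZ = 5:4 ⇒ S = (0, 4/9)
through S parallel to WU: direction (3/7, -5/7); meets UZ at D = (4/21, 8/63)
D = U + t·(Z−U) with t = 5/9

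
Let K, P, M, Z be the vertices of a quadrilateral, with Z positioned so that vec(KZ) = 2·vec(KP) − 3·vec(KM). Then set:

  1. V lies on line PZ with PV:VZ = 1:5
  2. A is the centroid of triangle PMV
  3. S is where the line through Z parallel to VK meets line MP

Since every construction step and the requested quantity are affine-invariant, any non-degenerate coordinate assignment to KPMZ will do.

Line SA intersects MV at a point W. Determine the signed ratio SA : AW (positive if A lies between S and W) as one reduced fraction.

SA:AW = 31/2

Choose coordinates K = (0, 0), P = (1, 0), M = (0, 1), Z = (2, -3).
1. V lies on line PZ with PV:VZ = 1:5 ⇒ V = (7/6, -1/2)
2. A is the centroid of triangle PMV ⇒ A = (13/18, 1/6)
3. S is where the line through Z parallel to VK meets line MP ⇒ S = (11/2, -9/2)
line SA meets MV at W = (77/186, 29/62)
A = S + t·(W−S) with t = 31/33, so SA:AW = 31/33:2/33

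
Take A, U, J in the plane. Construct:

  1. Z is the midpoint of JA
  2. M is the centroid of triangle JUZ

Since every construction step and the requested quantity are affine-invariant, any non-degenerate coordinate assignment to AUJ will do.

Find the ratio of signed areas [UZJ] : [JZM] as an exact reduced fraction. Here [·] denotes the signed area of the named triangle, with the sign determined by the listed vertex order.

Work in coordinates with A = (0, 0), U = (1, 0), J = (0, 1).
1. Z is the midpoint of JA ⇒ Z = (0, 1/2)
2. M is the centroid of triangle JUZ ⇒ M = (1/3, 1/2)
2·[UZJ] = -1/2, 2·[JZM] = 1/6
[UZJ]:[JZM] = -1/2:1/6 = -3

[UZJ]:[JZM] = -3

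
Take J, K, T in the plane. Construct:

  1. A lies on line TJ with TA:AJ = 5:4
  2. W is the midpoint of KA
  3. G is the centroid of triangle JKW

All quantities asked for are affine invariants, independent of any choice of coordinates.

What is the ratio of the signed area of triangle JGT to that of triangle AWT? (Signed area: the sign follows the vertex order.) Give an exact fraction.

Set J = (0, 0), K = (1, 0), T = (0, 1); any affine frame gives the same invariant.
1. A lies on line TJ with TA:AJ = 5:4 ⇒ A = (0, 4/9)
2. W is the midpoint of KA ⇒ W = (1/2, 2/9)
3. G is the centroid of triangle JKW ⇒ G = (1/2, 2/27)
2·[JGT] = 1/2, 2·[AWT] = 5/18
[JGT]:[AWT] = 1/2:5/18 = 9/5

[JGT]:[AWT] = 9/5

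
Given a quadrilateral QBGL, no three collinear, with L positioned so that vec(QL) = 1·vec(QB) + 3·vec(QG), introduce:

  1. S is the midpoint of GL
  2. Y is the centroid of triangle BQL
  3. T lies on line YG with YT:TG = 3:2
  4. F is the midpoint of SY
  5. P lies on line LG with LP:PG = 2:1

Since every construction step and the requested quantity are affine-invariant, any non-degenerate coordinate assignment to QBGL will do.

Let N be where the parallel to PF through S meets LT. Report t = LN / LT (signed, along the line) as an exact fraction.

Assign Q = (0, 0), B = (1, 0), G = (0, 1), L = (1, 3) — the answer is frame-independent, so this choice is without loss of generality.
1. S is the midpoint of GL ⇒ S = (1/2, 2)
2. Y is the centroid of triangle BQL ⇒ Y = (2/3, 1)
3. T lies on line YG with YT:TG = 3:2 ⇒ T = (4/15, 1)
4. F is the midpoint of SY ⇒ F = (7/12, 3/2)
5. P lies on line LG with LP:PG = 2:1 ⇒ P = (1/3, 5/3)
through S parallel to PF: direction (1/4, -1/6); meets LT at N = (17/28, 27/14)
N = L + t·(T−L) with t = 15/28

t = 15/28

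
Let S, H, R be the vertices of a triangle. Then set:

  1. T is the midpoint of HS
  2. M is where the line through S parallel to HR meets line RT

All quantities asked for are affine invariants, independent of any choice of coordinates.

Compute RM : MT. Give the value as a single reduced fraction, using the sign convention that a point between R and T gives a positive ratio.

Choose coordinates S = (0, 0), H = (1, 0), R = (0, 1).
1. T is the midpoint of HS ⇒ T = (1/2, 0)
2. M is where the line through S parallel to HR meets line RT ⇒ M = (1, -1)
M = R + t·(T−R) with t = 2, so RM:MT = t:(1−t) = 2:-1

RM:MT = -2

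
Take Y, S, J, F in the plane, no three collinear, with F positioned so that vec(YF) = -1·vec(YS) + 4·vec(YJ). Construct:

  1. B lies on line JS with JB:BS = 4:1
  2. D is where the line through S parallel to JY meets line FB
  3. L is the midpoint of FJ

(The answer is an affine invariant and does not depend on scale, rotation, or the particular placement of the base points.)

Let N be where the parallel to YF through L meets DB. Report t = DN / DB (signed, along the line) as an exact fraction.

Work in coordinates with Y = (0, 0), S = (1, 0), J = (0, 1), F = (-1, 4).
1. B lies on line JS with JB:BS = 4:1 ⇒ B = (4/5, 1/5)
2. D is where the line through S parallel to JY meets line FB ⇒ D = (1, -2/9)
3. L is the midpoint of FJ ⇒ L = (-1/2, 5/2)
through L parallel to YF: direction (-1, 4); meets DB at N = (-25/34, 117/34)
N = D + t·(B−D) with t = 295/34

t = 295/34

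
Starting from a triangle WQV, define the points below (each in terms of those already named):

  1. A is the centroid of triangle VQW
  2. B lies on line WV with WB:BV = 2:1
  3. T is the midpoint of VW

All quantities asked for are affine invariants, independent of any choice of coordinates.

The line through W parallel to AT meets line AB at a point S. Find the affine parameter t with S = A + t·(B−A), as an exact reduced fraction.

Set W = (0, 0), Q = (1, 0), V = (0, 1); any affine frame gives the same invariant.
1. A is the centroid of triangle VQW ⇒ A = (1/3, 1/3)
2. B lies on line WV with WB:BV = 2:1 ⇒ B = (0, 2/3)
3. T is the midpoint of VW ⇒ T = (0, 1/2)
through W parallel to AT: direction (-1/3, 1/6); meets AB at S = (4/3, -2/3)
S = A + t·(B−A) with t = -3

t = -3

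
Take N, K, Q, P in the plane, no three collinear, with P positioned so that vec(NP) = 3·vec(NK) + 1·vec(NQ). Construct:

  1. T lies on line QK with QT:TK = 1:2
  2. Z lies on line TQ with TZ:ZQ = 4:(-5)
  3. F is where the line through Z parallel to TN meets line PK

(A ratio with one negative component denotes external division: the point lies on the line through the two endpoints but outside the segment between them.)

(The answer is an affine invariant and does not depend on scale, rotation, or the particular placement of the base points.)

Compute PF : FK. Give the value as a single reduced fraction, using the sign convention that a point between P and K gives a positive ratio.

PF:FK = 1/2

Work in coordinates with N = (0, 0), K = (1, 0), Q = (0, 1), P = (3, 1).
1. T lies on line QK with QT:TK = 1:2 ⇒ T = (1/3, 2/3)
2. Z lies on line TQ with TZ:ZQ = 4:(-5) ⇒ Z = (5/3, -2/3)
3. F is where the line through Z parallel to TN meets line PK ⇒ F = (7/3, 2/3)
F = P + t·(K−P) with t = 1/3, so PF:FK = t:(1−t) = 1/3:2/3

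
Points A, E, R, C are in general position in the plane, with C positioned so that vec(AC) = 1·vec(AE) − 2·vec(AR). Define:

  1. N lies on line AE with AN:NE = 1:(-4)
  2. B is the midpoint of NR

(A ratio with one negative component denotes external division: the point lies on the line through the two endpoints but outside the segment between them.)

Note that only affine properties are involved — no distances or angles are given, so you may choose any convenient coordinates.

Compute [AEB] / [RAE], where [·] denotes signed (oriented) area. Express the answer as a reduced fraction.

Assign A = (0, 0), E = (1, 0), R = (0, 1), C = (1, -2) — the answer is frame-independent, so this choice is without loss of generality.
1. N lies on line AE with AN:NE = 1:(-4) ⇒ N = (-1/3, 0)
2. B is the midpoint of NR ⇒ B = (-1/6, 1/2)
2·[AEB] = 1/2, 2·[RAE] = 1
[AEB]:[RAE] = 1/2:1 = 1/2

[AEB]:[RAE] = 1/2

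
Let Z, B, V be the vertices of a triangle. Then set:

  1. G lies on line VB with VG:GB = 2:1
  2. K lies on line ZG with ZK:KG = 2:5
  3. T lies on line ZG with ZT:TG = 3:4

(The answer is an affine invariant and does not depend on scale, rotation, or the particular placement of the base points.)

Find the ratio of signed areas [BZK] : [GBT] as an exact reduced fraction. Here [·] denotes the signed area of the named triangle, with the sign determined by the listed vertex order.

[BZK]:[GBT] = 1/2

Set Z = (0, 0), B = (1, 0), V = (0, 1); any affine frame gives the same invariant.
1. G lies on line VB with VG:GB = 2:1 ⇒ G = (2/3, 1/3)
2. K lies on line ZG with ZK:KG = 2:5 ⇒ K = (4/21, 2/21)
3. T lies on line ZG with ZT:TG = 3:4 ⇒ T = (2/7, 1/7)
2·[BZK] = -2/21, 2·[GBT] = -4/21
[BZK]:[GBT] = -2/21:-4/21 = 1/2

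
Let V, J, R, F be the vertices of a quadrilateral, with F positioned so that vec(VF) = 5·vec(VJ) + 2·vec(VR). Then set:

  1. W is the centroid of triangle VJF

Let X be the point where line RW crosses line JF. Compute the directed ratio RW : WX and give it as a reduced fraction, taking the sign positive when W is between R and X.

RW:WX = 8

Set V = (0, 0), J = (1, 0), R = (0, 1), F = (5, 2); any affine frame gives the same invariant.
1. W is the centroid of triangle VJF ⇒ W = (2, 2/3)
line RW meets JF at X = (9/4, 5/8)
W = R + t·(X−R) with t = 8/9, so RW:WX = 8/9:1/9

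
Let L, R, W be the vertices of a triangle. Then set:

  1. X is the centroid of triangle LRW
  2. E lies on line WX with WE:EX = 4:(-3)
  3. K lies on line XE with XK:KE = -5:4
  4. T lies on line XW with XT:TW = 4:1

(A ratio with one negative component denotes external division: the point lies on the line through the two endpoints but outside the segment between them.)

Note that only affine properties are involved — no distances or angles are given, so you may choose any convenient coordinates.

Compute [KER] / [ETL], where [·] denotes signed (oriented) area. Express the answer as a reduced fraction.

[KER]:[ETL] = -60/19

Set L = (0, 0), R = (1, 0), W = (0, 1); any affine frame gives the same invariant.
1. X is the centroid of triangle LRW ⇒ X = (1/3, 1/3)
2. E lies on line WX with WE:EX = 4:(-3) ⇒ E = (4/3, -5/3)
3. K lies on line XE with XK:KE = -5:4 ⇒ K = (16/3, -29/3)
4. T lies on line XW with XT:TW = 4:1 ⇒ T = (1/15, 13/15)
2·[KER] = -4, 2·[ETL] = 19/15
[KER]:[ETL] = -4:19/15 = -60/19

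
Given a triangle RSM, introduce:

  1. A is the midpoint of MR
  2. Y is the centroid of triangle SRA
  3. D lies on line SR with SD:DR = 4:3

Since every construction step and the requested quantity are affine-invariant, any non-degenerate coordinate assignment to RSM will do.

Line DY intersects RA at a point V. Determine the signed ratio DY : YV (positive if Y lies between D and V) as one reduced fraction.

DY:YV = 2/7

Set R = (0, 0), S = (1, 0), M = (0, 1); any affine frame gives the same invariant.
1. A is the midpoint of MR ⇒ A = (0, 1/2)
2. Y is the centroid of triangle SRA ⇒ Y = (1/3, 1/6)
3. D lies on line SR with SD:DR = 4:3 ⇒ D = (3/7, 0)
line DY meets RA at V = (0, 3/4)
Y = D + t·(V−D) with t = 2/9, so DY:YV = 2/9:7/9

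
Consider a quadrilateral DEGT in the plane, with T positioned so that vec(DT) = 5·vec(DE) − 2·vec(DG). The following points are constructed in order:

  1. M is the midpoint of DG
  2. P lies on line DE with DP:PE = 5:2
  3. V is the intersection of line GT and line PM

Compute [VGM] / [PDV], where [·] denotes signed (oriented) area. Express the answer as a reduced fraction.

Assign D = (0, 0), E = (1, 0), G = (0, 1), T = (5, -2) — the answer is frame-independent, so this choice is without loss of generality.
1. M is the midpoint of DG ⇒ M = (0, 1/2)
2. P lies on line DE with DP:PE = 5:2 ⇒ P = (5/7, 0)
3. V is the intersection of line GT and line PM ⇒ V = (-5, 4)
2·[VGM] = -5/2, 2·[PDV] = -20/7
[VGM]:[PDV] = -5/2:-20/7 = 7/8

[VGM]:[PDV] = 7/8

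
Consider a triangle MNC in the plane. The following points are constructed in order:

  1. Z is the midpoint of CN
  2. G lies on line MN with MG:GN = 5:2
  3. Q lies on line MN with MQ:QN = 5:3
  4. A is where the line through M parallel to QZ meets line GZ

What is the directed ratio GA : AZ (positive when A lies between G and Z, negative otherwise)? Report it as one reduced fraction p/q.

GA:AZ = -8/7

Work in coordinates with M = (0, 0), N = (1, 0), C = (0, 1).
1. Z is the midpoint of CN ⇒ Z = (1/2, 1/2)
2. G lies on line MN with MG:GN = 5:2 ⇒ G = (5/7, 0)
3. Q lies on line MN with MQ:QN = 5:3 ⇒ Q = (5/8, 0)
4. A is where the line through M parallel to QZ meets line GZ ⇒ A = (-1, 4)
A = G + t·(Z−G) with t = 8, so GA:AZ = t:(1−t) = 8:-7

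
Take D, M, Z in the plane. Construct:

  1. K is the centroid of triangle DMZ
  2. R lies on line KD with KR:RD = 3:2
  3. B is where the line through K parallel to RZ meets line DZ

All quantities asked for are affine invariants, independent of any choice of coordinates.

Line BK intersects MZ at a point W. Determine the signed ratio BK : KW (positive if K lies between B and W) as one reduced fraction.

BK:KW = -11/2

Set D = (0, 0), M = (1, 0), Z = (0, 1); any affine frame gives the same invariant.
1. K is the centroid of triangle DMZ ⇒ K = (1/3, 1/3)
2. R lies on line KD with KR:RD = 3:2 ⇒ R = (2/15, 2/15)
3. B is where the line through K parallel to RZ meets line DZ ⇒ B = (0, 5/2)
line BK meets MZ at W = (3/11, 8/11)
K = B + t·(W−B) with t = 11/9, so BK:KW = 11/9:-2/9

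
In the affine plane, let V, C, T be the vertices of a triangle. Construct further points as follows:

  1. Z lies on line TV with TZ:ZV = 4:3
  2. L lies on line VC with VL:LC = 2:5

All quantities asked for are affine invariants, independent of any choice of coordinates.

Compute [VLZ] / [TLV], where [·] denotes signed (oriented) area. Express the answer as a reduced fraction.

Choose coordinates V = (0, 0), C = (1, 0), T = (0, 1).
1. Z lies on line TV with TZ:ZV = 4:3 ⇒ Z = (0, 3/7)
2. L lies on line VC with VL:LC = 2:5 ⇒ L = (2/7, 0)
2·[VLZ] = 6/49, 2·[TLV] = -2/7
[VLZ]:[TLV] = 6/49:-2/7 = -3/7

[VLZ]:[TLV] = -3/7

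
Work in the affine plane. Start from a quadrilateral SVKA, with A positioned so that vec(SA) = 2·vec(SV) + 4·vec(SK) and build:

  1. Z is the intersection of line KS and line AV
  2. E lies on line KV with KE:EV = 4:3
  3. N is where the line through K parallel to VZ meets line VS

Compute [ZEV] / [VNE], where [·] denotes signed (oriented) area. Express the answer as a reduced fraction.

Choose coordinates S = (0, 0), V = (1, 0), K = (0, 1), A = (2, 4).
1. Z is the intersection of line KS and line AV ⇒ Z = (0, -4)
2. E lies on line KV with KE:EV = 4:3 ⇒ E = (4/7, 3/7)
3. N is where the line through K parallel to VZ meets line VS ⇒ N = (-1/4, 0)
2·[ZEV] = -15/7, 2·[VNE] = -15/28
[ZEV]:[VNE] = -15/7:-15/28 = 4

[ZEV]:[VNE] = 4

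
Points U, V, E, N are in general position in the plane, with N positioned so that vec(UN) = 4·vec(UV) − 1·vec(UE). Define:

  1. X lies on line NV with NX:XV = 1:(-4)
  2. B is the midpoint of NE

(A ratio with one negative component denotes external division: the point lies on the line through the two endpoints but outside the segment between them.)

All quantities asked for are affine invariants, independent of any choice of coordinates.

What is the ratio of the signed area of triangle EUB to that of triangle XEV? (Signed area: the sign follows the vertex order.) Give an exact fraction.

[EUB]:[XEV] = 3/4

Assign U = (0, 0), V = (1, 0), E = (0, 1), N = (4, -1) — the answer is frame-independent, so this choice is without loss of generality.
1. X lies on line NV with NX:XV = 1:(-4) ⇒ X = (5, -4/3)
2. B is the midpoint of NE ⇒ B = (2, 0)
2·[EUB] = 2, 2·[XEV] = 8/3
[EUB]:[XEV] = 2:8/3 = 3/4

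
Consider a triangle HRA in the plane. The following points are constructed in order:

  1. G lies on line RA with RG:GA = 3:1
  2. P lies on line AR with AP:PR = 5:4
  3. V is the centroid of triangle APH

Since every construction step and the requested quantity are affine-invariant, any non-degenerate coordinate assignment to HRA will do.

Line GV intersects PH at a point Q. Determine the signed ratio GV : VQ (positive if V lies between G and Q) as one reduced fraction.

Set H = (0, 0), R = (1, 0), A = (0, 1); any affine frame gives the same invariant.
1. G lies on line RA with RG:GA = 3:1 ⇒ G = (1/4, 3/4)
2. P lies on line AR with AP:PR = 5:4 ⇒ P = (5/9, 4/9)
3. V is the centroid of triangle APH ⇒ V = (5/27, 13/27)
line GV meets PH at Q = (10/117, 8/117)
V = G + t·(Q−G) with t = 13/33, so GV:VQ = 13/33:20/33

GV:VQ = 13/20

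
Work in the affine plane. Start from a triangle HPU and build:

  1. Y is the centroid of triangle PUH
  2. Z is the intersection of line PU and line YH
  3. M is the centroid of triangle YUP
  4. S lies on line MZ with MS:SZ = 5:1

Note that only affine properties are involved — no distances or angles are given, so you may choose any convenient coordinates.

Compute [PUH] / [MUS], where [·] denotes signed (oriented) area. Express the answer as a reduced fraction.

Set H = (0, 0), P = (1, 0), U = (0, 1); any affine frame gives the same invariant.
1. Y is the centroid of triangle PUH ⇒ Y = (1/3, 1/3)
2. Z is the intersection of line PU and line YH ⇒ Z = (1/2, 1/2)
3. M is the centroid of triangle YUP ⇒ M = (4/9, 4/9)
4. S lies on line MZ with MS:SZ = 5:1 ⇒ S = (53/108, 53/108)
2·[PUH] = 1, 2·[MUS] = -5/108
[PUH]:[MUS] = 1:-5/108 = -108/5

[PUH]:[MUS] = -108/5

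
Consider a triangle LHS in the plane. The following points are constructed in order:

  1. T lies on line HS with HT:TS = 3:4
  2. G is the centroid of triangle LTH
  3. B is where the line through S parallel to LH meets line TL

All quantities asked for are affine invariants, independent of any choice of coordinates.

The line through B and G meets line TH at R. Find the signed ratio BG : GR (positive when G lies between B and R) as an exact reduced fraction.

BG:GR = -5

Assign L = (0, 0), H = (1, 0), S = (0, 1) — the answer is frame-independent, so this choice is without loss of generality.
1. T lies on line HS with HT:TS = 3:4 ⇒ T = (4/7, 3/7)
2. G is the centroid of triangle LTH ⇒ G = (11/21, 1/7)
3. B is where the line through S parallel to LH meets line TL ⇒ B = (4/3, 1)
line BG meets TH at R = (24/35, 11/35)
G = B + t·(R−B) with t = 5/4, so BG:GR = 5/4:-1/4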